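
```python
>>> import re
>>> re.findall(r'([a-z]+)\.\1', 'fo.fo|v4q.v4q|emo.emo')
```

['fo', 'emo']

After group 1 captures some text, `\1` only succeeds where that same text appears again.
With a single group, `findall` returns only what that group captured — 2 items.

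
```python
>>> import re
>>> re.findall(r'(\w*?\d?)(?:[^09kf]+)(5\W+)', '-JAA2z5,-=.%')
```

[('', '5,-=.%')]

The pattern matches zero or more of a word character (lazy), then optionally a digit (captured); then one or more of any character except [09kf] (non-capturing group); then a literal '5', then one or more of a non-word character (captured).
2 groups means the one result is a tuple of 2 captured strings — 1 here.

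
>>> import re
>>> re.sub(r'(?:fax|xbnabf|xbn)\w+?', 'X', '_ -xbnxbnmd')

'_ -Xbnmd'

Matches: at [3:7] → 'xbnx'.
Every occurrence is swapped for 'X'.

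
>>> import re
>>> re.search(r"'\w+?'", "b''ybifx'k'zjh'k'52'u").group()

"'ybifx'"

`search` walks the string left to right and returns the first match it finds.
The match spans [2:9] → "'ybifx'".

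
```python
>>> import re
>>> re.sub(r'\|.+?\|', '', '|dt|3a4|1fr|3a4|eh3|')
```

'3a43a4'

Each match is replaced by ''.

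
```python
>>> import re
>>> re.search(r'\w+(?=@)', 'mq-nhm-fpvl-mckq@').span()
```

(12, 16)

The `(?=…)`/`(?<=…)` assertion just peeks at neighbouring text; it doesn't advance the match position.
`re.search` tries every starting position until one works.
The match spans [12:16] → 'mckq'.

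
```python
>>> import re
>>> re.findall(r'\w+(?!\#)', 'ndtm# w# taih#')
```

`(?!…)`/`(?<!…)` only lets a position through if the neighbouring text does NOT match; no characters are consumed.
No capturing groups, so `findall` returns the 2 full match strings.

['ndt', 'tai']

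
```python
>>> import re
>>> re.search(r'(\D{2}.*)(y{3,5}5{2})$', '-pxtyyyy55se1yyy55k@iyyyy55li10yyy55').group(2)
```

Pattern: exactly 2 of a non-digit, then zero or more of any character (captured); then 3 to 5 of a literal 'y', then exactly 2 of the literal '5' (captured); then anchored at the end.
`re.search` tries every starting position until one works.
The match spans [0:36] → '-pxtyyyy55se1yyy55k@iyyyy55li10yyy55'.
Captured: group 1 = '-pxtyyyy55se1yyy55k@iyyyy55li10', group 2 = 'yyy55'.

'yyy55'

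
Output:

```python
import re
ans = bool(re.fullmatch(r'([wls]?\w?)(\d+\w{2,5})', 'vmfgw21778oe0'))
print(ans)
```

False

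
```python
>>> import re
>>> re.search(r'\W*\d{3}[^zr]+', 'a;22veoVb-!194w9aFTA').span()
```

Pattern: zero or more of a non-word character, then exactly 3 of a digit; then one or more of any character except [zr].
`re.search` scans for the first position where the pattern succeeds.
The match spans [9:20] → '-!194w9aFTA'.

(9, 20)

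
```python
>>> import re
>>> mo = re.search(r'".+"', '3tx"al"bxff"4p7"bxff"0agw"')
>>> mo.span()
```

(3, 26)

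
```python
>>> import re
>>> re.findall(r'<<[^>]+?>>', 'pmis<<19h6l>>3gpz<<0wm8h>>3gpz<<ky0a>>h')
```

With no groups in the pattern, `findall` gives back each whole match — 3 here.

['<<19h6l>>', '<<0wm8h>>', '<<ky0a>>']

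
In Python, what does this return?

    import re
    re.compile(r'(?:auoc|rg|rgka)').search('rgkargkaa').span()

(0, 2)

Alternation isn't longest-match — the leftmost alternative that fits at this position is chosen.
The match spans [0:2] → 'rg'.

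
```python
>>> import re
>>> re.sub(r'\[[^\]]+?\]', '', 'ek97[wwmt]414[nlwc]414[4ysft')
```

'ek97414414[4ysft'

Matches: at [4:10] → '[wwmt]'; at [13:19] → '[nlwc]'.
Each match is replaced by ''.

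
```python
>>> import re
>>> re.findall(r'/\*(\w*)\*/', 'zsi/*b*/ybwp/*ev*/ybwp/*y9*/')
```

['b', 'ev', 'y9']

Matches: at [3:8] match '/*b*/', group 1 = 'b'; at [12:18] match '/*ev*/', group 1 = 'ev'; at [22:28] match '/*y9*/', group 1 = 'y9'.
`findall` collects group 1 from each match (3 total).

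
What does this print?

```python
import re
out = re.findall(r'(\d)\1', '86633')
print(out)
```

After group 1 captures some text, `\1` only succeeds where that same text appears again.
Scanning left to right: at [1:3] match '66', group 1 = '6'; at [3:5] match '33', group 1 = '3'.
With a single group, `findall` returns only what that group captured — 2 items.

['6', '3']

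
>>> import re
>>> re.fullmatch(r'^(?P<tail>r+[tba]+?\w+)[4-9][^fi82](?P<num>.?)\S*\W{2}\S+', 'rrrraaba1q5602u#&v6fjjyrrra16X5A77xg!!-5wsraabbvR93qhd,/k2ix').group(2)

The match spans [0:60] → 'rrrraaba1q5602u#&v6fjjyrrra16X5A77xg!!-5wsraabbvR93qhd,/k2ix'.
Captured: group 1 = 'rrrraaba1q5', group 2 = '2'.

'2'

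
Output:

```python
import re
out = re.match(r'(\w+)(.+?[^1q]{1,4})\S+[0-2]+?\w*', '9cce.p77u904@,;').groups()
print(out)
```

The match spans [0:12] → '9cce.p77u904'.
Captured: group 1 = '9cce', group 2 = '.p77u'.

('9cce', '.p77u')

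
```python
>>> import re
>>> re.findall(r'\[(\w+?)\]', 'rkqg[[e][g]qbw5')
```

['e', 'g']

Matches: at [5:8] match '[e]', group 1 = 'e'; at [8:11] match '[g]', group 1 = 'g'.
With a single group, `findall` returns only what that group captured — 2 items.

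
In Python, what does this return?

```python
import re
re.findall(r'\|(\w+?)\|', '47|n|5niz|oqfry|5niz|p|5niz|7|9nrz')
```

One capturing group, so `findall` returns just the captured substring from each match — 4 in all.

['n', 'oqfry', 'p', '7']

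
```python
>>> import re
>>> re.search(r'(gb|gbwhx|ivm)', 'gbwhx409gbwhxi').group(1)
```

The regex engine tests alternatives in the order written; an earlier branch that matches wins even if a later one would match more.
`re.search` tries every starting position until one works.
The match spans [0:2] → 'gb'.
Captured: group 1 = 'gb'.

'gb'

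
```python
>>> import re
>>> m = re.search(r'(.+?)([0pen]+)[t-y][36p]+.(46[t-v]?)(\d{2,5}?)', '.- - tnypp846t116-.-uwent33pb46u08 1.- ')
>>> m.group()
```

'.- - tnypp846t11'

The `?` after the quantifier makes it lazy — it takes as little as possible before letting the rest of the pattern try.
The match spans [0:16] → '.- - tnypp846t11'.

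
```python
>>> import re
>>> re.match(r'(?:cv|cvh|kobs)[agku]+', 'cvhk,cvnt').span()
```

With `match`, the pattern is implicitly anchored at the beginning.
The match spans [0:4] → 'cvhk'.

(0, 4)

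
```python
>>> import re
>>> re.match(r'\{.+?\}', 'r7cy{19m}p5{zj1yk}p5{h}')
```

`re.match` only tries the pattern at the start of the string.
Here position 0 doesn't satisfy it, so the call returns None.

None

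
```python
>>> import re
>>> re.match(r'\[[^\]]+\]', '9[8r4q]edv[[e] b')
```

None

`re.match` only tries the pattern at the start of the string.
Here the pattern fails at index 0, so the call returns None.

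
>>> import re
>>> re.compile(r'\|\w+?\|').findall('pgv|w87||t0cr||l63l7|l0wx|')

Walking the string: at [3:8] → '|w87|'; at [8:14] → '|t0cr|'; at [14:21] → '|l63l7|'.
With no groups in the pattern, `findall` gives back each whole match — 3 here.

['|w87|', '|t0cr|', '|l63l7|']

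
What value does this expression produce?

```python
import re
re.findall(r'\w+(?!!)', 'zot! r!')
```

['zo']

`(?!…)`/`(?<!…)` only lets a position through if the neighbouring text does NOT match; no characters are consumed.
Scanning left to right: at [0:2] → 'zo'.
Since nothing is captured, `findall` lists the 1 matched substring directly.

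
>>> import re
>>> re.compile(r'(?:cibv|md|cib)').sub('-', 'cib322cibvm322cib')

Alternation tries branches left to right and keeps the first one that lets the overall match succeed at that position.
Matches: at [0:3] → 'cib'; at [6:10] → 'cibv'; at [14:17] → 'cib'.
`sub` substitutes '-' at each match site.

'-322-m322-'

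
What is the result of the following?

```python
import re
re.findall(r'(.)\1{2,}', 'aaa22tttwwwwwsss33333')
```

['a', 't', 'w', 's', '3']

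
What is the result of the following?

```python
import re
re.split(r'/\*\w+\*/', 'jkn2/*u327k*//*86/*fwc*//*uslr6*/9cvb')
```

['jkn2', '/*86', '', '9cvb']

Matches to split on: at [4:13] → '/*u327k*/'; at [17:24] → '/*fwc*/'; at [24:33] → '/*uslr6*/'.
`split` removes every match and returns the 4 fragments in between.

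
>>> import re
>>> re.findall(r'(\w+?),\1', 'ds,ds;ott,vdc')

The backreference `\1` re-matches whatever the first group consumed, character for character.
Matches: at [0:5] match 'ds,ds', group 1 = 'ds'.
With a single group, `findall` returns only what that group captured — 1 item.

['ds']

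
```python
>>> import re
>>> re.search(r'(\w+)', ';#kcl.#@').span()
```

The match spans [2:5] → 'kcl'.

(2, 5)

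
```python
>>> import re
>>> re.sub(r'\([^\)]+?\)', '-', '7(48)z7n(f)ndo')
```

'7-z7n-ndo'

Matches: at [1:5] → '(48)'; at [8:11] → '(f)'.
Each match is replaced by '-'.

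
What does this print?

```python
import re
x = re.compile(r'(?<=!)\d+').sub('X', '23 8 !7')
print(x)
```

Because the assertion is zero-width, the text it checks is not consumed and won't appear in the result.
Matches: at [6:7] → '7'.
`sub` substitutes 'X' at each match site.

23 8 !X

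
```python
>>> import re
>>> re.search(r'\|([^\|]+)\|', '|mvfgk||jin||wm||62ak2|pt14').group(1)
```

'mvfgk'

`re.search` scans for the first position where the pattern succeeds.
The match spans [0:7] → '|mvfgk|'.
Captured: group 1 = 'mvfgk'.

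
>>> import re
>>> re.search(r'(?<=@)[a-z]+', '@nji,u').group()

Because the assertion is zero-width, the text it checks is not consumed and won't appear in the result.
The match spans [1:4] → 'nji'.

'nji'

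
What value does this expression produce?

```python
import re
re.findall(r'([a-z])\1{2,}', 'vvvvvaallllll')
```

['v', 'l']

`\1` has to match the exact text group 1 already captured.
Walking the string: at [0:5] match 'vvvvv', group 1 = 'v'; at [7:13] match 'llllll', group 1 = 'l'.
With a single group, `findall` returns only what that group captured — 2 items.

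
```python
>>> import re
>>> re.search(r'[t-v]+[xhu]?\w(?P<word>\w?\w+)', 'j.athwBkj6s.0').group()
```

'thwBkj6s'

Pattern: one or more of a character in [t-v], then optionally one of [xhu], then a word character; then optionally a word character, then one or more of a word character (captured as 'word').
`re.search` tries every starting position until one works.
The match spans [3:11] → 'thwBkj6s'.
Captured: group 1 = 'Bkj6s'.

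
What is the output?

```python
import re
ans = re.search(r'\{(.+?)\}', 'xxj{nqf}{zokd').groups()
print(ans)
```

('nqf',)

Unlike `match`, `search` isn't anchored — it looks for the pattern anywhere in the string.
The match spans [3:8] → '{nqf}'.
Captured: group 1 = 'nqf'.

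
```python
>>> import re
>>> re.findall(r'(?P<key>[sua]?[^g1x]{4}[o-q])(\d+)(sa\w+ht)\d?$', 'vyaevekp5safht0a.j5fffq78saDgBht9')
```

This matches optionally one of [sua], then exactly 4 of any character except [g1x], then a character in [o-q] (captured as 'key'); then one or more of a digit (captured); then the literal 'sa', then one or more of a word character, then the literal 'ht' (captured); then optionally a digit; then anchored at the end.
Scanning left to right: at [18:33] match '5fffq78saDgBht9', groups = ('5fffq', '78', 'saDgBht').
3 groups means the one result is a tuple of 3 captured strings — 1 here.

[('5fffq', '78', 'saDgBht')]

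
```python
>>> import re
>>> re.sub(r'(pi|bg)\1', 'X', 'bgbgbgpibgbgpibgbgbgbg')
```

After group 1 captures some text, `\1` only succeeds where that same text appears again.
Matches: at [0:4] → 'bgbg'; at [8:12] → 'bgbg'; at [14:18] → 'bgbg'; at [18:22] → 'bgbg'.
`sub` substitutes 'X' at each match site.

'XbgpiXpiXX'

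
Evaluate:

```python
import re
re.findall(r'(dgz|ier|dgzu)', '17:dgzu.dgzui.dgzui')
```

['dgz', 'dgz', 'dgz']

Branches in `(...|...)` are attempted left-to-right; the first branch that allows the whole pattern to succeed is taken.
Walking the string: at [3:6] match 'dgz', group 1 = 'dgz'; at [8:11] match 'dgz', group 1 = 'dgz'; at [14:17] match 'dgz', group 1 = 'dgz'.
`findall` collects group 1 from each match (3 total).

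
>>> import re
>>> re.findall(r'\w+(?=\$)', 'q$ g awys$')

The `(?=…)`/`(?<=…)` assertion just peeks at neighbouring text; it doesn't advance the match position.
Since nothing is captured, `findall` lists the 2 matched substrings directly.

['q', 'awys']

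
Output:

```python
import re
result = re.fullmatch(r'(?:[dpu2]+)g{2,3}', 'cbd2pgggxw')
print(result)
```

The pattern matches one or more of one of [dpu2] (non-capturing group); then 2 to 3 of a literal 'g'.
For `fullmatch`, every character of the input must be accounted for by the pattern.
Here the string isn't matched end-to-end, so the call returns None.

None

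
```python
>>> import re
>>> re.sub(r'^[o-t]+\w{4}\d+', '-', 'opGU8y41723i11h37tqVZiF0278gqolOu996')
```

Every occurrence is swapped for '-'.

'-i11h37tqVZiF0278gqolOu996'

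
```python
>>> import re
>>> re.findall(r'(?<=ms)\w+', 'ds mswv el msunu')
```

The `(?=…)`/`(?<=…)` assertion just peeks at neighbouring text; it doesn't advance the match position.
Walking the string: at [5:7] → 'wv'; at [13:16] → 'unu'.
With no groups in the pattern, `findall` gives back each whole match — 2 here.

['wv', 'unu']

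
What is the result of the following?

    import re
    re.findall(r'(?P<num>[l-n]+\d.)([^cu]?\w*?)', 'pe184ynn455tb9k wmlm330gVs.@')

[('nn45', '5'), ('mlm33', '0')]

This matches one or more of a character in [l-n], then a digit, then any character (captured as 'num'); then optionally any character except [cu], then zero or more of a word character (lazy) (captured).
Scanning left to right: at [6:11] match 'nn455', groups = ('nn45', '5'); at [17:23] match 'mlm330', groups = ('mlm33', '0').
With 2 capturing groups, `findall` returns a 2-tuple per match.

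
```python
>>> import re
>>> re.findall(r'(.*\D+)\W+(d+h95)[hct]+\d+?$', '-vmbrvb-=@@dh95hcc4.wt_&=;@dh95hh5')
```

The pattern matches zero or more of any character, then one or more of a non-digit (captured); then one or more of a non-word character; then one or more of the literal 'd', then the literal 'h95' (captured); then one or more of one of [hct]; then one or more of a digit (lazy); then anchored at the end.
Scanning left to right: at [0:34] match '-vmbrvb-=@@dh95hcc4.wt_&=;@dh95hh5', groups = ('-vmbrvb-=@@dh95hcc4.wt_&=;', 'dh95').
With 2 capturing groups, `findall` returns a 2-tuple per match.

[('-vmbrvb-=@@dh95hcc4.wt_&=;', 'dh95')]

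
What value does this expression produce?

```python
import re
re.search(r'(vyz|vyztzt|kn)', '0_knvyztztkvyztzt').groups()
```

('kn',)

The match spans [2:4] → 'kn'.
Captured: group 1 = 'kn'.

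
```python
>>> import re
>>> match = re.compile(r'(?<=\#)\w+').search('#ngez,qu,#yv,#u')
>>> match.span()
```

The positive lookaround only admits positions where the adjacent text matches; those characters stay outside the span.
`search` walks the string left to right and returns the first match it finds.
The match spans [1:5] → 'ngez'.

(1, 5)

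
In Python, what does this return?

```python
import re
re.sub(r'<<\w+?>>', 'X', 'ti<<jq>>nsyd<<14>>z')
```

Matches: at [2:8] → '<<jq>>'; at [12:18] → '<<14>>'.
Each match is replaced by 'X'.

'tiXnsydXz'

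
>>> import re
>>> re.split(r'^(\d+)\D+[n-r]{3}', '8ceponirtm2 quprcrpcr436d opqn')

['', '8', 'irtm2 quprcrpcr436d opqn']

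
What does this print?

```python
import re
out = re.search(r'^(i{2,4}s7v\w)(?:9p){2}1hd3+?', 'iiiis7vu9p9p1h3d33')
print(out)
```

None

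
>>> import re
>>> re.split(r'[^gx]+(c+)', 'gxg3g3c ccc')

The pattern matches one or more of any character except [gx]; then one or more of a literal 'c' (captured).
Matches to split on: at [5:11] → '3c ccc'.
The group in the pattern means `split` returns the separators' captures alongside the pieces.

['gxg3g', 'c', '']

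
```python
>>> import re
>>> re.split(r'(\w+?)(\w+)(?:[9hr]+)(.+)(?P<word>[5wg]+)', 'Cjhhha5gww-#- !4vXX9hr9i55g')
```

['', 'C', 'jhh', 'a5gww-#- !4vXX9hr9i55', 'g', '']

Pattern: one or more of a word character (lazy) (captured); then one or more of a word character (captured); then one or more of one of [9hr] (non-capturing group); then one or more of any character (captured); then one or more of one of [5wg] (captured as 'word').
Matches to split on: at [0:27] → 'Cjhhha5gww-#- !4vXX9hr9i55g'.
The group in the pattern means `split` returns the separators' captures alongside the pieces.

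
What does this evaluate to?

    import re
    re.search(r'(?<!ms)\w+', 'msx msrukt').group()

'msx'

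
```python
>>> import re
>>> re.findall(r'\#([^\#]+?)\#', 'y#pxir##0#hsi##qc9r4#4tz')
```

['pxir', '0', 'qc9r4']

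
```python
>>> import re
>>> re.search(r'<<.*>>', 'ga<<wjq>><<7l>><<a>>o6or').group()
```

The match spans [2:20] → '<<wjq>><<7l>><<a>>'.

'<<wjq>><<7l>><<a>>'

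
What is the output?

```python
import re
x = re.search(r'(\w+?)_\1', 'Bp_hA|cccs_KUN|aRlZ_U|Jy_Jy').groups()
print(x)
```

The match spans [22:27] → 'Jy_Jy'.
Captured: group 1 = 'Jy'.

('Jy',)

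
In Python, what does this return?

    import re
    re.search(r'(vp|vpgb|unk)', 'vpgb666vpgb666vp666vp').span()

Alternation tries branches left to right and keeps the first one that lets the overall match succeed at that position.
The match spans [0:2] → 'vp'.

(0, 2)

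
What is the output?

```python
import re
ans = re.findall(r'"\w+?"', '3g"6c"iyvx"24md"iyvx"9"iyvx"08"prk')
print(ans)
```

['"6c"', '"24md"', '"9"', '"08"']

Matches: at [2:6] → '"6c"'; at [10:16] → '"24md"'; at [20:23] → '"9"'; at [27:31] → '"08"'.
No capturing groups, so `findall` returns the 4 full match strings.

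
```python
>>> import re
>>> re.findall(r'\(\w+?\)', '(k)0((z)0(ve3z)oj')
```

['(k)', '(z)', '(ve3z)']

`findall` yields the raw match text (3 of them) because the pattern has no groups.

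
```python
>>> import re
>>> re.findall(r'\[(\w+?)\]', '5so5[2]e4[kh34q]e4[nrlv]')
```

['2', 'kh34q', 'nrlv']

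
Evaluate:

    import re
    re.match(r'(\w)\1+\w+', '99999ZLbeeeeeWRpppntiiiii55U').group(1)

'9'

The backreference `\1` re-matches whatever the first group consumed, character for character.
With `match`, the pattern is implicitly anchored at the beginning.
The match spans [0:28] → '99999ZLbeeeeeWRpppntiiiii55U'.
Captured: group 1 = '9'.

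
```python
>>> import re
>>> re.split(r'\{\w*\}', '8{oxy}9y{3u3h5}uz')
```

['8', '9y', 'uz']

Matches to split on: at [1:6] → '{oxy}'; at [8:15] → '{3u3h5}'.
Splitting on the pattern gives 3 pieces.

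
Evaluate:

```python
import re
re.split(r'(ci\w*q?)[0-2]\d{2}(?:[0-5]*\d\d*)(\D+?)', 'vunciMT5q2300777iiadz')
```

['vun', 'ciMT5q230', 'i', 'iadz']

This matches the literal 'ci', then zero or more of a word character, then optionally a literal 'q' (captured); then a character in [0-2], then exactly 2 of a digit; then zero or more of a character in [0-5], then a digit, then zero or more of a digit (non-capturing group); then one or more of a non-digit (lazy) (captured).
Lazy quantifiers expand one character at a time until the remainder of the pattern can match.
Matches to split on: at [3:17] → 'ciMT5q2300777i'.
`re.split` interleaves the captured-group text with the surrounding fragments.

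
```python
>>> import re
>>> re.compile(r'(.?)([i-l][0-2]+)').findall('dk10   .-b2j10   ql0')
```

The pattern matches optionally any character (captured); then a character in [i-l], then one or more of a character in [0-2] (captured).
Scanning left to right: at [0:4] match 'dk10', groups = ('d', 'k10'); at [10:14] match '2j10', groups = ('2', 'j10'); at [17:20] match 'ql0', groups = ('q', 'l0').
2 groups means each result is a tuple of 2 captured strings — 3 here.

[('d', 'k10'), ('2', 'j10'), ('q', 'l0')]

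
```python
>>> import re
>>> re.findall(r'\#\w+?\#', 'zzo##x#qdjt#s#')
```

`findall` yields the raw match text (2 of them) because the pattern has no groups.

['#x#', '#s#']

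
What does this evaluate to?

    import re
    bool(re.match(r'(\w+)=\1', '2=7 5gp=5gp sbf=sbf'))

False

`\1` has to match the exact text group 1 already captured.
`re.match` won't scan ahead — the pattern has to work from the very first character.
Here the pattern fails at index 0, so the call returns None, and `bool(None)` is False.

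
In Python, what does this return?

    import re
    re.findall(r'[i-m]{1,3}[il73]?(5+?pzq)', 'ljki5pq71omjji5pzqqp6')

['5pzq']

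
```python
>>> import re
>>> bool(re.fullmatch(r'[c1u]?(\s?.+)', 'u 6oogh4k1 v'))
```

True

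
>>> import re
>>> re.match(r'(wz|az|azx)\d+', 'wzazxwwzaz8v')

None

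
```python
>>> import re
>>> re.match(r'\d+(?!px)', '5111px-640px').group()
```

With `match`, the pattern is implicitly anchored at the beginning.
The match spans [0:3] → '511'.

'511'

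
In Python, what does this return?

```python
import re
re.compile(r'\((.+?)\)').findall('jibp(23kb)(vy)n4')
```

['23kb', 'vy']

A non-greedy quantifier consumes as few characters as it can — just enough that the remainder of the pattern still matches from where it stops; whatever follows it matches normally.
With a single group, `findall` returns only what that group captured — 2 items.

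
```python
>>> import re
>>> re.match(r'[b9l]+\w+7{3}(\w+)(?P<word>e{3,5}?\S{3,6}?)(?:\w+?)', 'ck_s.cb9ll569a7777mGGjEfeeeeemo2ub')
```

`match` is anchored at position 0; if the pattern doesn't fit there, it returns None.
Here the pattern fails at index 0, so the call returns None.

None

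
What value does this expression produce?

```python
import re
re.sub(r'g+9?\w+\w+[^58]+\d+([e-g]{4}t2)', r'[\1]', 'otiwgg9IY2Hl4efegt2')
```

The pattern matches one or more of the literal 'g', then optionally a literal '9', then one or more of a word character; then one or more of a word character, then one or more of any character except [58]; then one or more of a digit; then exactly 4 of a character in [e-g], then the literal 't2' (captured).
Matches: at [4:19] → 'gg9IY2Hl4efegt2'.
`\1` in the replacement pulls in group 1's text for each match.

'otiw[efegt2]'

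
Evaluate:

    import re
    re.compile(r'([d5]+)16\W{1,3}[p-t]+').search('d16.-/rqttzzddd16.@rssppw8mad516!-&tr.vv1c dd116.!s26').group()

Pattern: one or more of one of [d5] (captured); then the literal '16', then 1 to 3 of a non-word character, then one or more of a character in [p-t].
The match spans [0:10] → 'd16.-/rqtt'.

'd16.-/rqtt'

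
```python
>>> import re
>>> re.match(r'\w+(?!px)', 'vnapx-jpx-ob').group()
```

`re.match` won't scan ahead — the pattern has to work from the very first character.
The match spans [0:5] → 'vnapx'.

'vnapx'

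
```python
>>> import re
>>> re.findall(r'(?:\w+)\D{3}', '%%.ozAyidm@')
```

Pattern: one or more of a word character (non-capturing group); then exactly 3 of a non-digit.
Walking the string: at [3:11] → 'ozAyidm@'.
`findall` yields the raw match text (1 of them) because the pattern has no groups.

['ozAyidm@']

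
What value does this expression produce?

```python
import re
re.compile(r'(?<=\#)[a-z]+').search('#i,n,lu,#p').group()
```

The `(?=…)`/`(?<=…)` assertion just peeks at neighbouring text; it doesn't advance the match position.
`re.search` scans for the first position where the pattern succeeds.
The match spans [1:2] → 'i'.

'i'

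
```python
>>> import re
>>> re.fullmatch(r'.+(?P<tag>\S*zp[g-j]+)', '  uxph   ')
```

None

The pattern matches one or more of any character; then zero or more of a non-whitespace character, then the literal 'zp', then one or more of a character in [g-j] (captured as 'tag').
`re.fullmatch` requires the pattern to consume the entire string.
Here the string isn't matched end-to-end, so the call returns None.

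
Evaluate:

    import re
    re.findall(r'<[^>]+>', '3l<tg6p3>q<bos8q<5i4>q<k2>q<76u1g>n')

['<tg6p3>', '<bos8q<5i4>', '<k2>', '<76u1g>']

Scanning left to right: at [2:9] → '<tg6p3>'; at [10:21] → '<bos8q<5i4>'; at [22:26] → '<k2>'; at [27:34] → '<76u1g>'.
Since nothing is captured, `findall` lists the 4 matched substrings directly.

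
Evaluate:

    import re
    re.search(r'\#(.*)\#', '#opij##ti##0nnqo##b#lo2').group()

`re.search` scans for the first position where the pattern succeeds.
The match spans [0:20] → '#opij##ti##0nnqo##b#'.
Captured: group 1 = 'opij##ti##0nnqo##b'.

'#opij##ti##0nnqo##b#'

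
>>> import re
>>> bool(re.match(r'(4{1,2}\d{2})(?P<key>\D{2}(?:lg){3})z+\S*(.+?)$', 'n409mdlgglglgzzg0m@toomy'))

False

This matches 1 to 2 of a literal '4', then exactly 2 of a digit (captured); then exactly 2 of a non-digit, then the literal 'lg' repeated 3 times (captured as 'key'); then one or more of the literal 'z', then zero or more of a non-whitespace character; then one or more of any character (lazy) (captured); then anchored at the end.
`match` is anchored at position 0; if the pattern doesn't fit there, it returns None.
Here position 0 doesn't satisfy it, so the call returns None, and `bool(None)` is False.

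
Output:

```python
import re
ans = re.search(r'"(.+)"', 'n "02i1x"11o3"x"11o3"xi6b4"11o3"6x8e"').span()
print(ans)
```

Unlike `match`, `search` isn't anchored — it looks for the pattern anywhere in the string.
The match spans [2:37] → '"02i1x"11o3"x"11o3"xi6b4"11o3"6x8e"'.
Captured: group 1 = '02i1x"11o3"x"11o3"xi6b4"11o3"6x8e'.

(2, 37)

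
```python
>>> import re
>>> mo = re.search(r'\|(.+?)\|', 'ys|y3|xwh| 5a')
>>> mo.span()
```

(2, 6)

Because the quantifier is non-greedy, it stops expanding at the earliest point where the rest of the pattern can succeed.
The match spans [2:6] → '|y3|'.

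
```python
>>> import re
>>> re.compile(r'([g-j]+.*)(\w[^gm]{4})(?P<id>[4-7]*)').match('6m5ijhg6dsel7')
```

None

Pattern: one or more of a character in [g-j], then zero or more of any character (captured); then a word character, then exactly 4 of any character except [gm] (captured); then zero or more of a character in [4-7] (captured as 'id').
`match` is anchored at position 0; if the pattern doesn't fit there, it returns None.
Here the string doesn't start with a match, so the call returns None.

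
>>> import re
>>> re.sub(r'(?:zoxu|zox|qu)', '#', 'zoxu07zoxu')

`|` is ordered: at each position the engine commits to the first alternative that works.
Matches: at [0:4] → 'zoxu'; at [6:10] → 'zoxu'.
Every occurrence is swapped for '#'.

'#07#'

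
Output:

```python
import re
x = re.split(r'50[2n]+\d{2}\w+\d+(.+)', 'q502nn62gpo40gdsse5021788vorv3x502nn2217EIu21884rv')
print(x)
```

['q', 'rv', '']

Pattern: the literal '50', then one or more of one of [2n], then exactly 2 of a digit; then one or more of a word character; then one or more of a digit; then one or more of any character (captured).
Matches to split on: at [1:50] → '502nn62gpo40gdsse5021788vorv3x502nn2217EIu21884rv'.
`re.split` interleaves the captured-group text with the surrounding fragments.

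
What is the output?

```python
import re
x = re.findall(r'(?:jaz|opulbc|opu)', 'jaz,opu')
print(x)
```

Matches: at [0:3] → 'jaz'; at [4:7] → 'opu'.
Since nothing is captured, `findall` lists the 2 matched substrings directly.

['jaz', 'opu']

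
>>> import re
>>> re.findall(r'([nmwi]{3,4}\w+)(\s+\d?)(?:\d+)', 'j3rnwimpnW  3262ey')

[('nwimpnW', '  3')]

Multiple groups make `findall` return tuples — one 2-tuple for the one match.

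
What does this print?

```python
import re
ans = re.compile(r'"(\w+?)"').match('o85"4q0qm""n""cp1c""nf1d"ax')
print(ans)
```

`match` is anchored at position 0; if the pattern doesn't fit there, it returns None.
Here the string doesn't start with a match, so the call returns None.

None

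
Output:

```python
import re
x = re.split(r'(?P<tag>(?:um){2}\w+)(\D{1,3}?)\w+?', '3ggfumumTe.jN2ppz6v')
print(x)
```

The pattern matches the literal 'um' repeated 2 times, then one or more of a word character (captured as 'tag'); then 1 to 3 of a non-digit (lazy) (captured); then one or more of a word character (lazy).
`re.split` interleaves the captured-group text with the surrounding fragments.

['3ggf', 'umumTe', '.', 'N2ppz6v']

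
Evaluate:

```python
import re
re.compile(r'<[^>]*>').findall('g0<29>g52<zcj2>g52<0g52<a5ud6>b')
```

Walking the string: at [2:6] → '<29>'; at [9:15] → '<zcj2>'; at [18:30] → '<0g52<a5ud6>'.
`findall` yields the raw match text (3 of them) because the pattern has no groups.

['<29>', '<zcj2>', '<0g52<a5ud6>']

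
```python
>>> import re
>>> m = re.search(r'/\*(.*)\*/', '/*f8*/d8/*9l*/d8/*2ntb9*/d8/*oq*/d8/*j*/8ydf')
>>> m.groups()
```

`search` walks the string left to right and returns the first match it finds.
The match spans [0:40] → '/*f8*/d8/*9l*/d8/*2ntb9*/d8/*oq*/d8/*j*/'.
Captured: group 1 = 'f8*/d8/*9l*/d8/*2ntb9*/d8/*oq*/d8/*j'.

('f8*/d8/*9l*/d8/*2ntb9*/d8/*oq*/d8/*j',)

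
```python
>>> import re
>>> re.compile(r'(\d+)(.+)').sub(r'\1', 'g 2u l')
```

Each match is replaced using the text its own group 1 captured.

'g 2'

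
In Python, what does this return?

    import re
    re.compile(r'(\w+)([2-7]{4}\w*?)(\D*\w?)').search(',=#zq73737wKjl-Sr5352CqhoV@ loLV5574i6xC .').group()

'zq73737wKjl-Sr5'

This matches one or more of a word character (captured); then exactly 4 of a character in [2-7], then zero or more of a word character (lazy) (captured); then zero or more of a non-digit, then optionally a word character (captured).
`search` walks the string left to right and returns the first match it finds.
The match spans [3:18] → 'zq73737wKjl-Sr5'.
Captured: group 1 = 'zq7', group 2 = '3737', group 3 = 'wKjl-Sr5'.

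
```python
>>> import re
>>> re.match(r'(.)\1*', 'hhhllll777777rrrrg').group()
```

After group 1 captures some text, `\1` only succeeds where that same text appears again.
With `match`, the pattern is implicitly anchored at the beginning.
The match spans [0:3] → 'hhh'.
Captured: group 1 = 'h'.

'hhh'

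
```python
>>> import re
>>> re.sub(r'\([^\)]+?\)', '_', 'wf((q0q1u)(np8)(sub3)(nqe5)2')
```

Matches: at [2:10] → '((q0q1u)'; at [10:15] → '(np8)'; at [15:21] → '(sub3)'; at [21:27] → '(nqe5)'.
Every occurrence is swapped for '_'.

'wf____2'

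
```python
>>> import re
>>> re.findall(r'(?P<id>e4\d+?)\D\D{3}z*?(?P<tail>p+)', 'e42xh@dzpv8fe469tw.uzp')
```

Pattern: the literal 'e4', then one or more of a digit (lazy) (captured as 'id'); then a non-digit, then exactly 3 of a non-digit, then zero or more of a literal 'z' (lazy); then one or more of a literal 'p' (captured as 'tail').
Walking the string: at [0:9] match 'e42xh@dzp', groups = ('e42', 'p'); at [12:22] match 'e469tw.uzp', groups = ('e469', 'p').
With 2 capturing groups, `findall` returns a 2-tuple per match.

[('e42', 'p'), ('e469', 'p')]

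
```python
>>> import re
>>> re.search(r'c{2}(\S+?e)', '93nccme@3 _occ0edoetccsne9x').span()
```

(3, 7)

This matches exactly 2 of a literal 'c'; then one or more of a non-whitespace character (lazy), then a literal 'e' (captured).
`re.search` scans for the first position where the pattern succeeds.
The match spans [3:7] → 'ccme'.
Captured: group 1 = 'me'.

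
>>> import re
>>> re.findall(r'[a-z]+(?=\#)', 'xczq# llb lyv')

Because the assertion is zero-width, the text it checks is not consumed and won't appear in the result.
`findall` yields the raw match text (1 of them) because the pattern has no groups.

['xczq']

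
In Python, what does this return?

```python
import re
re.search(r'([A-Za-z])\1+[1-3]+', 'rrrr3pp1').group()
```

The backreference `\1` re-matches whatever the first group consumed, character for character.
`re.search` scans for the first position where the pattern succeeds.
The match spans [0:5] → 'rrrr3'.
Captured: group 1 = 'r'.

'rrrr3'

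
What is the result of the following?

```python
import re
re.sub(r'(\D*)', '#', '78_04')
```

'#7#8##0#4#'

Pattern: zero or more of a non-digit (captured).
Every occurrence is swapped for '#'.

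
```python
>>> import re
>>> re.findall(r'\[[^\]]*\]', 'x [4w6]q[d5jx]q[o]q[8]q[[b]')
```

['[4w6]', '[d5jx]', '[o]', '[8]', '[[b]']

`findall` yields the raw match text (5 of them) because the pattern has no groups.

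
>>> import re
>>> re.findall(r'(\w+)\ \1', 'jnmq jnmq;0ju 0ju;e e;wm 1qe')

['jnmq', '0ju', 'e']

The backreference `\1` re-matches whatever the first group consumed, character for character.
Matches: at [0:9] match 'jnmq jnmq', group 1 = 'jnmq'; at [10:17] match '0ju 0ju', group 1 = '0ju'; at [18:21] match 'e e', group 1 = 'e'.
Because there's exactly one group, `findall` drops the full match and keeps group 1 from each hit.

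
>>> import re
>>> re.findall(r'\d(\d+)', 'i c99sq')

['9']

Pattern: a digit; then one or more of a digit (captured).
Matches: at [3:5] match '99', group 1 = '9'.
Because there's exactly one group, `findall` drops the full match and keeps group 1 from the one hit.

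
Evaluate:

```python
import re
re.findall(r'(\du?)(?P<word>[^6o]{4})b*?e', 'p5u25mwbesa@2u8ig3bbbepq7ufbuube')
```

This matches a digit, then optionally the literal 'u' (captured); then exactly 4 of any character except [6o] (captured as 'word'); then zero or more of the literal 'b' (lazy), then a literal 'e'.
Matches: at [1:9] match '5u25mwbe', groups = ('5u', '25mw'); at [12:22] match '2u8ig3bbbe', groups = ('2u', '8ig3'); at [24:32] match '7ufbuube', groups = ('7u', 'fbuu').
2 groups means each result is a tuple of 2 captured strings — 3 here.

[('5u', '25mw'), ('2u', '8ig3'), ('7u', 'fbuu')]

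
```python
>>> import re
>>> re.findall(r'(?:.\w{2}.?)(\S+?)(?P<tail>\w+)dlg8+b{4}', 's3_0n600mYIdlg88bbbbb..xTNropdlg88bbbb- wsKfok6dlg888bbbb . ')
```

[('n', '600mYI'), ('r', 'op'), ('f', 'ok6')]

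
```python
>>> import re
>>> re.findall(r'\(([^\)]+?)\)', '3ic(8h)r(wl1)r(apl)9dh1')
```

['8h', 'wl1', 'apl']

`findall` collects group 1 from each match (3 total).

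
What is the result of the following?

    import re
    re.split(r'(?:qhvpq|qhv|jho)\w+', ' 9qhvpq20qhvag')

[' 9', '']

Matches to split on: at [2:14] → 'qhvpq20qhvag'.
`split` removes every match and returns the 2 fragments in between.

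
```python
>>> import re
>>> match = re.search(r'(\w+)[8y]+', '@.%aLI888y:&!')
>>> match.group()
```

'aLI888y'

This matches one or more of a word character (captured); then one or more of one of [8y].
`search` walks the string left to right and returns the first match it finds.
The match spans [3:10] → 'aLI888y'.
Captured: group 1 = 'aLI888'.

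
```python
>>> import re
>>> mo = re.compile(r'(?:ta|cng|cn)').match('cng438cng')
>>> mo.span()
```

(0, 3)

The regex engine tests alternatives in the order written; an earlier branch that matches wins even if a later one would match more.
With `match`, the pattern is implicitly anchored at the beginning.
The match spans [0:3] → 'cng'.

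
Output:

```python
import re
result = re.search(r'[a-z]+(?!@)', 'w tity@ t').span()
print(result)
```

A negative assertion filters positions out without eating any characters.
`re.search` tries every starting position until one works.
The match spans [0:1] → 'w'.

(0, 1)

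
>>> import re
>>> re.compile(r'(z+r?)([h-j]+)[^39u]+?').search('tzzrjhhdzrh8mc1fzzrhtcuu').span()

A `+?`/`*?`/`{m,n}?` starts at its minimum and grows only as far as needed for what follows to match.
The match spans [1:8] → 'zzrjhhd'.

(1, 8)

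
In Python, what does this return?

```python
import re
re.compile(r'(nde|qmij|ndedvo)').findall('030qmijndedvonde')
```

['qmij', 'nde', 'nde']

Alternation tries branches left to right and keeps the first one that lets the overall match succeed at that position.
With a single group, `findall` returns only what that group captured — 3 items.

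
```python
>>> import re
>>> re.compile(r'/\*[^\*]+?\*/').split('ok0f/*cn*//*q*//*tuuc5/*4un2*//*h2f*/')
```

['ok0f', '', '/*tuuc5', '', '']

Splitting on the pattern gives 5 pieces.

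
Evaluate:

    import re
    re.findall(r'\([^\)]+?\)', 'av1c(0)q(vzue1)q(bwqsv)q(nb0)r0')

`findall` yields the raw match text (4 of them) because the pattern has no groups.

['(0)', '(vzue1)', '(bwqsv)', '(nb0)']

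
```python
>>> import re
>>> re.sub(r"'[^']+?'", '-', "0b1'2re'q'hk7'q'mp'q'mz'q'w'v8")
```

Matches: at [3:8] → "'2re'"; at [9:14] → "'hk7'"; at [15:19] → "'mp'"; at [20:24] → "'mz'"; at [25:28] → "'w'".
Every occurrence is swapped for '-'.

'0b1-q-q-q-q-v8'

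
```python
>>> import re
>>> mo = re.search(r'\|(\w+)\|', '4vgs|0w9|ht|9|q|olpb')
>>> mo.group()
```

The match spans [4:9] → '|0w9|'.

'|0w9|'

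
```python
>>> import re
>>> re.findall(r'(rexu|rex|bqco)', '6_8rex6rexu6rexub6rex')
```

['rex', 'rexu', 'rexu', 'rex']

Branches in `(...|...)` are attempted left-to-right; the first branch that allows the whole pattern to succeed is taken.
Matches: at [3:6] match 'rex', group 1 = 'rex'; at [7:11] match 'rexu', group 1 = 'rexu'; at [12:16] match 'rexu', group 1 = 'rexu'; at [18:21] match 'rex', group 1 = 'rex'.
With a single group, `findall` returns only what that group captured — 4 items.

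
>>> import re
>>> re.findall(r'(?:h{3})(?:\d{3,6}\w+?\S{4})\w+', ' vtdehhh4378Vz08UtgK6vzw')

['hhh4378Vz08UtgK6vzw']

This matches exactly 3 of a literal 'h' (non-capturing group); then 3 to 6 of a digit, then one or more of a word character (lazy), then exactly 4 of a non-whitespace character (non-capturing group); then one or more of a word character.
Walking the string: at [5:24] → 'hhh4378Vz08UtgK6vzw'.
`findall` yields the raw match text (1 of them) because the pattern has no groups.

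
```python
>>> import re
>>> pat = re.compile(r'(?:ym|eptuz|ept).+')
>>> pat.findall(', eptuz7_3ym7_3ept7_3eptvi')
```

['eptuz7_3ym7_3ept7_3eptvi']

Matches: at [2:26] → 'eptuz7_3ym7_3ept7_3eptvi'.
With no groups in the pattern, `findall` gives back each whole match — 1 here.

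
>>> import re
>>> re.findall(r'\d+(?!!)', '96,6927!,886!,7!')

['96', '692', '88']

A negative assertion filters positions out without eating any characters.
`findall` yields the raw match text (3 of them) because the pattern has no groups.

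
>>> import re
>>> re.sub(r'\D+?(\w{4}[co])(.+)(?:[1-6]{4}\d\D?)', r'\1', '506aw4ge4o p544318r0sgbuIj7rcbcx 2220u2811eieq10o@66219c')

'5064ge4o'

Pattern: one or more of a non-digit (lazy); then exactly 4 of a word character, then one of [co] (captured); then one or more of any character (captured); then exactly 4 of a character in [1-6], then a digit, then optionally a non-digit (non-capturing group).
Matches: at [3:56] → 'aw4ge4o p544318r0sgbuIj7rcbcx 2220u2811eieq10o@66219c'.
Each match is replaced using the text its own group 1 captured.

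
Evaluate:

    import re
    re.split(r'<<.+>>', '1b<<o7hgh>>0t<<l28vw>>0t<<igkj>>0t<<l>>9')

`split` removes every match and returns the 2 fragments in between.

['1b', '9']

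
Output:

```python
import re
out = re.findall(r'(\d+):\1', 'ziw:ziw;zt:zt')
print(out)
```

After group 1 captures some text, `\1` only succeeds where that same text appears again.
With a single group, `findall` returns only what that group captured — 0 items.
Nothing in the string satisfies the pattern, so the list is empty.

[]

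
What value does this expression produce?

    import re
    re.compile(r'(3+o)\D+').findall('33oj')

This matches one or more of the literal '3', then the literal 'o' (captured); then one or more of a non-digit.
Because there's exactly one group, `findall` drops the full match and keeps group 1 from the one hit.

['33o']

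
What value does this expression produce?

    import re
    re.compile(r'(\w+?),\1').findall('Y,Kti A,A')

['A']

After group 1 captures some text, `\1` only succeeds where that same text appears again.
Scanning left to right: at [6:9] match 'A,A', group 1 = 'A'.
One capturing group, so `findall` returns just the captured substring from the one match — 1 in all.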